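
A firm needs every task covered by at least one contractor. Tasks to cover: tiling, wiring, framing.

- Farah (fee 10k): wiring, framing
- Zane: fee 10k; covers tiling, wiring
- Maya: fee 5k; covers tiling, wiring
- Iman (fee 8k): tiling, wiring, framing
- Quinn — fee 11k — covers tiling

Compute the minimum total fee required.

8

The greedy cost-per-new-task heuristic would pick Maya and Iman for 13, but a cheaper cover exists.
Iman alone covers tiling, wiring, framing — every task.
Total fee: 8.
No cover costs less than 8.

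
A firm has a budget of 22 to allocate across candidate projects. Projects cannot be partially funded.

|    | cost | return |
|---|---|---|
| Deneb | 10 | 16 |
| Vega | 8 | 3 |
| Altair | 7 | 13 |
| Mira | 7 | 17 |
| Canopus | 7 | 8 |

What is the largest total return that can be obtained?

38

Take Altair, Mira, and Canopus: cost 7 + 7 + 7 = 21 ≤ 22, return 13 + 17 + 8 = 38.
No other feasible combination does better.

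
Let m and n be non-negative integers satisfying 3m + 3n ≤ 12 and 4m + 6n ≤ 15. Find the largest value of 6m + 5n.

(m,n)=(3,0) is feasible, giving 18.
(m,n)=(2,1) is feasible, giving 17.
(m,n)=(2,0) is feasible, giving 12.
The best lattice point is (3,0), giving 18.

18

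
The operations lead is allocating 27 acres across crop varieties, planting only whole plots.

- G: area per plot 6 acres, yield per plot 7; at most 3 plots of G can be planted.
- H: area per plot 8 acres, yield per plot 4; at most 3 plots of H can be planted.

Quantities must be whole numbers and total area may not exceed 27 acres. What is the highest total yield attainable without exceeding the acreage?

This is a bounded integer knapsack.
G has the best ratio (7/6); taking only G gives at most 3×7 = 21 (stopped by the supply cap of 3).
Mixing does better — 3×G and 1×H: area 26 ≤ 27, yield 3·7 + 1·4 = 25.

25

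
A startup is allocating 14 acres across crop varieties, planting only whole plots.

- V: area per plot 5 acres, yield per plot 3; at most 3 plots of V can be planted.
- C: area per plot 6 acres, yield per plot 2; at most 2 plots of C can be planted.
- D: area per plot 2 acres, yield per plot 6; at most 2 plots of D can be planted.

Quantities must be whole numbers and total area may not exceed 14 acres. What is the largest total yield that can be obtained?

1×V and 2×D: area 9 ≤ 14, yield 1·3 + 2·6 = 15.
2×V and 2×D: area 14 ≤ 14, yield 2·3 + 2·6 = 18.
Best is 18.

18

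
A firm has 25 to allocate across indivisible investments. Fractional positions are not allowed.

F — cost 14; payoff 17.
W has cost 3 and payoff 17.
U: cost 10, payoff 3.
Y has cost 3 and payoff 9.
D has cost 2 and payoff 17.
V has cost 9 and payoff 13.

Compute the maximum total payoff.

This is an integer program with binary decision variables.
Allowing fractional choices, the relaxed optimum would be about 65.7, but investments are indivisible.
F + W + D: cost 14 + 3 + 2 = 19 ≤ 25, payoff 17 + 17 + 17 = 51.
F + W + Y + D: cost 14 + 3 + 3 + 2 = 22 ≤ 25, payoff 17 + 17 + 9 + 17 = 60.
W + Y + D + V: cost 3 + 3 + 2 + 9 = 17 ≤ 25, payoff 17 + 9 + 17 + 13 = 56.
Best is F, W, Y, and D with total payoff 60.

60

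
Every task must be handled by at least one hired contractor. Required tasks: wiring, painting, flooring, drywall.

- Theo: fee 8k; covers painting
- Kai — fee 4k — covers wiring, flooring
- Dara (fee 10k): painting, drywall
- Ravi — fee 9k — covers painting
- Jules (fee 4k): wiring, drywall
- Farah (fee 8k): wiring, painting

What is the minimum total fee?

14

This is an integer covering problem.
The greedy cost-per-new-task heuristic would pick Kai, Jules, and Theo for 16, but a cheaper cover exists.
Choose Kai and Dara: together they cover wiring, painting, flooring, drywall — every task.
Total fee: 4 + 10 = 14.
No cover costs less than 14.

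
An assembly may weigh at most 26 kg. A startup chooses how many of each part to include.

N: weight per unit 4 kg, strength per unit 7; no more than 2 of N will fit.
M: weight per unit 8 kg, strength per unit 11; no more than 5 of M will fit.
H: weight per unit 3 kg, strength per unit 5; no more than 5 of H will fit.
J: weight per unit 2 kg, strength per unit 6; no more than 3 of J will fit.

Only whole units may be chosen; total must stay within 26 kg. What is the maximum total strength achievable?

52

2×N, 4×H, and 3×J: weight 26 ≤ 26, strength 2·7 + 4·5 + 3·6 = 52.
1×N, 5×H, and 3×J: weight 25 ≤ 26, strength 1·7 + 5·5 + 3·6 = 50.
Best is 52.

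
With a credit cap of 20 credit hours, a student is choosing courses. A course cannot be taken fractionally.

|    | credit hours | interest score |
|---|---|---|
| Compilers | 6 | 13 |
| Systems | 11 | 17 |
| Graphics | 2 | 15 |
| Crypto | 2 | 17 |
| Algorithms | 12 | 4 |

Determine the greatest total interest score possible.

49

Take Systems, Graphics, and Crypto: credit hours 11 + 2 + 2 = 15 ≤ 20, interest score 17 + 15 + 17 = 49.
No other feasible combination does better.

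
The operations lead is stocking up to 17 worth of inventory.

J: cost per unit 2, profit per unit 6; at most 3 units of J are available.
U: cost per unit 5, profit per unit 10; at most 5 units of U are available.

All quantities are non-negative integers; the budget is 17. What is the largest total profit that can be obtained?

38

J has the best ratio (6/2); taking only J gives at most 3×6 = 18 (stopped by the supply cap of 3).
Mixing does better — 3×J and 2×U: cost 16 ≤ 17, profit 3·6 + 2·10 = 38.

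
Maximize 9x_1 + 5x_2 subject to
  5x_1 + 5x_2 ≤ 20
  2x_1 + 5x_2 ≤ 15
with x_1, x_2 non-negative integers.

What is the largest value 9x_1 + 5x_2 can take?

(x_1,x_2)=(4,0): 5·4+5·0=20≤20, 2·4+5·0=8≤15, objective 36.
(x_1,x_2)=(3,1): 5·3+5·1=20≤20, 2·3+5·1=11≤15, objective 32.
(x_1,x_2)=(3,0): 5·3+5·0=15≤20, 2·3+5·0=6≤15, objective 27.
Maximum is 36 at (x_1,x_2)=(4,0).

36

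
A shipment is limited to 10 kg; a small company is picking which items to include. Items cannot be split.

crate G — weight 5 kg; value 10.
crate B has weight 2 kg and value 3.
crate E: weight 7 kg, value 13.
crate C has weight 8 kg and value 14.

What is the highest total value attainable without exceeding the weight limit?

17

Allowing fractional choices, the relaxed optimum would be about 19.3, but items are indivisible.
crate B + crate C: weight 2 + 8 = 10 ≤ 10, value 3 + 14 = 17.
crate B + crate E: weight 2 + 7 = 9 ≤ 10, value 3 + 13 = 16.
Best is crate B and crate C with total value 17.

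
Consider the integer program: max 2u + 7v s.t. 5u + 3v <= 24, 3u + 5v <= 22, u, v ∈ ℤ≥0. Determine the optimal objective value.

The continuous relaxation peaks at (0, 4.4) with value 30.80; rounding to a feasible lattice point costs some objective.
(u,v)=(0,4) is feasible, giving 28.
(u,v)=(1,3) is feasible, giving 23.
(u,v)=(0,3) is feasible, giving 21.
Maximum is 28 at (u,v)=(0,4).

28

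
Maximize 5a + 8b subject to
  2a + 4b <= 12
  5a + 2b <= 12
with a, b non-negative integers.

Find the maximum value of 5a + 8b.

(a,b)=(0,3) is feasible, giving 24.
(a,b)=(1,2) is feasible, giving 21.
Maximum is 24 at (a,b)=(0,3).

24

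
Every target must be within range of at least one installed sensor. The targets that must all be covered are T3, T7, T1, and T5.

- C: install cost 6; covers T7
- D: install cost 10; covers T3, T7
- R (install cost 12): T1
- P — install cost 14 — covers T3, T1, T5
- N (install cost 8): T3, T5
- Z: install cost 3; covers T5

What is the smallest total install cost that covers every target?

20

This is a weighted set-cover instance.
The greedy cost-per-new-target heuristic would pick Z, D, and R for 25, but a cheaper cover exists.
Choose C and P: together they cover T3, T7, T1, T5 — every target.
Total install cost: 6 + 14 = 20.
No cover costs less than 20.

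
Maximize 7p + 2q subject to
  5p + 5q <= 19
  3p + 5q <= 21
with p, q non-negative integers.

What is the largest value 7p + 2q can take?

21

(p,q)=(3,0) is feasible, giving 21.
(p,q)=(2,1) is feasible, giving 16.
(p,q)=(2,0) is feasible, giving 14.
The best lattice point is (3,0), giving 21.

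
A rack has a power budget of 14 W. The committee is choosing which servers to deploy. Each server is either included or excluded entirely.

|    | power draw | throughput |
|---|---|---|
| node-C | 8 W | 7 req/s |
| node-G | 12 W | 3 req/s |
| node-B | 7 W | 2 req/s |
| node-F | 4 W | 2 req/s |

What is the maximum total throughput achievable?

This is a 0-1 knapsack instance.
Allowing fractional choices, the relaxed optimum would be about 9.6, but servers are indivisible.
node-B + node-F: power draw 7 + 4 = 11 ≤ 14, throughput 2 + 2 = 4.
node-C + node-F: power draw 8 + 4 = 12 ≤ 14, throughput 7 + 2 = 9.
node-C: power draw 8 ≤ 14, throughput 7.
Best is node-C and node-F with total throughput 9.

9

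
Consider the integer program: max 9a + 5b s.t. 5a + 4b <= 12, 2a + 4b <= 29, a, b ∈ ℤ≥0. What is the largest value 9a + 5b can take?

18

The continuous relaxation peaks at (2.4, 0) with value 21.60; rounding to a feasible lattice point costs some objective.
(a,b)=(2,0): 5·2+4·0=10≤12, 2·2+4·0=4≤29, objective 18.
(a,b)=(1,1): 5·1+4·1=9≤12, 2·1+4·1=6≤29, objective 14.
No feasible integer point exceeds 18.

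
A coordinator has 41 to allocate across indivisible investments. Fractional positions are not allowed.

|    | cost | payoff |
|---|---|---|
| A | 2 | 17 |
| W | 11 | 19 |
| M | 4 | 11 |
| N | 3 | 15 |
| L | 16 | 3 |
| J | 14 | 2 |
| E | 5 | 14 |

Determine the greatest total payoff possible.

Treat it as a binary knapsack problem.
A + W + M + N + E: cost 2 + 11 + 4 + 3 + 5 = 25 ≤ 41, payoff 17 + 19 + 11 + 15 + 14 = 76.
A + W + M + N + J + E: cost 2 + 11 + 4 + 3 + 14 + 5 = 39 ≤ 41, payoff 17 + 19 + 11 + 15 + 2 + 14 = 78.
A + W + M + N + L + E: cost 2 + 11 + 4 + 3 + 16 + 5 = 41 ≤ 41, payoff 17 + 19 + 11 + 15 + 3 + 14 = 79.
Best is A, W, M, N, L, and E with total payoff 79.

79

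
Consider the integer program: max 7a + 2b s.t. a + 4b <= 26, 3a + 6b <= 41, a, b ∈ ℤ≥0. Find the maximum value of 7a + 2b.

91

(a,b)=(13,0) is feasible, giving 91.
(a,b)=(12,0) is feasible, giving 84.
No feasible integer point exceeds 91.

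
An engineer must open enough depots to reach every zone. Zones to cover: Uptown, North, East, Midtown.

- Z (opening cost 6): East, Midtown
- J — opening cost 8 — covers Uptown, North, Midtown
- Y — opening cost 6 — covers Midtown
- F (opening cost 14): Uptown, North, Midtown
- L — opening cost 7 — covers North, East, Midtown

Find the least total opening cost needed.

Choose Z and J: together they cover Uptown, North, East, Midtown — every zone.
Total opening cost: 6 + 8 = 14.

14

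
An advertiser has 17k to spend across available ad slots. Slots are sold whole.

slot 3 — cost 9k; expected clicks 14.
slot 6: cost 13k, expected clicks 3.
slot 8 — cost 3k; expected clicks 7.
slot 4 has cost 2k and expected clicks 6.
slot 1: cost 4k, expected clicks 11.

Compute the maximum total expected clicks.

32

slot 3 + slot 8 + slot 1: cost 9 + 3 + 4 = 16 ≤ 17, expected clicks 14 + 7 + 11 = 32.
slot 3 + slot 4 + slot 1: cost 9 + 2 + 4 = 15 ≤ 17, expected clicks 14 + 6 + 11 = 31.
slot 3 + slot 8 + slot 4: cost 9 + 3 + 2 = 14 ≤ 17, expected clicks 14 + 7 + 6 = 27.
Best is slot 3, slot 8, and slot 1 with total expected clicks 32.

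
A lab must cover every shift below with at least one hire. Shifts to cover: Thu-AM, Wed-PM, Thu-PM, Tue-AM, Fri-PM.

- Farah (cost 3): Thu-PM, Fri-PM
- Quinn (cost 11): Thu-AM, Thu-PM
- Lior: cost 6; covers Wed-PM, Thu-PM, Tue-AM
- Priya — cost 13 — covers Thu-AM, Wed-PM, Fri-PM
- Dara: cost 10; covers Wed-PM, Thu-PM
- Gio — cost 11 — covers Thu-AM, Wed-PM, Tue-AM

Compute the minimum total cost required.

Choose Farah and Gio: together they cover Thu-AM, Wed-PM, Thu-PM, Tue-AM, Fri-PM — every shift.
Total cost: 3 + 11 = 14.

14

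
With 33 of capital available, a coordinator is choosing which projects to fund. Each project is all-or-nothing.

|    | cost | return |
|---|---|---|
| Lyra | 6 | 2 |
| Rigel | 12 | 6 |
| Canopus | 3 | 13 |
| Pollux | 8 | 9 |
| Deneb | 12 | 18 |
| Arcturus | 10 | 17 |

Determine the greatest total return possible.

57

This is an integer program with binary decision variables.
Lyra + Canopus + Deneb + Arcturus: cost 6 + 3 + 12 + 10 = 31 ≤ 33, return 2 + 13 + 18 + 17 = 50.
Canopus + Pollux + Deneb + Arcturus: cost 3 + 8 + 12 + 10 = 33 ≤ 33, return 13 + 9 + 18 + 17 = 57.
Best is Canopus, Pollux, Deneb, and Arcturus with total return 57.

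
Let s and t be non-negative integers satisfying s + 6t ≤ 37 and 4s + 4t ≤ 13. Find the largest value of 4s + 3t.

12

(s,t)=(3,0): 1·3+6·0=3≤37, 4·3+4·0=12≤13, objective 12.
(s,t)=(2,1): 1·2+6·1=8≤37, 4·2+4·1=12≤13, objective 11.
(s,t)=(2,0): 1·2+6·0=2≤37, 4·2+4·0=8≤13, objective 8.
Maximum is 12 at (s,t)=(3,0).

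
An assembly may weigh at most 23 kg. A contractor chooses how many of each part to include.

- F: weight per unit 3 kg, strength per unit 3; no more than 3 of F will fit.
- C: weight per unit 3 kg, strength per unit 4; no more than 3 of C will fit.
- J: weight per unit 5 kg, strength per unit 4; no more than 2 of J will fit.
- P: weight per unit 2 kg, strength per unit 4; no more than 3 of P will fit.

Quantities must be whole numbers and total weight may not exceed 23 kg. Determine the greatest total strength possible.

Take 1×F, 3×C, 1×J, and 3×P: weight 23 ≤ 23, strength 1·3 + 3·4 + 1·4 + 3·4 = 31.
P has the best ratio (4/2) and is taken to its limit of 3; remaining capacity is filled optimally with the others.

31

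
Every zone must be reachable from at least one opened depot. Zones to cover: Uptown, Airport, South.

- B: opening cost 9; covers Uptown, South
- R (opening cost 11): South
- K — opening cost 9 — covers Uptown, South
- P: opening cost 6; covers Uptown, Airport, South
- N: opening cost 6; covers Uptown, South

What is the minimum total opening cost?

6

P alone covers Uptown, Airport, South — every zone.
Total opening cost: 6.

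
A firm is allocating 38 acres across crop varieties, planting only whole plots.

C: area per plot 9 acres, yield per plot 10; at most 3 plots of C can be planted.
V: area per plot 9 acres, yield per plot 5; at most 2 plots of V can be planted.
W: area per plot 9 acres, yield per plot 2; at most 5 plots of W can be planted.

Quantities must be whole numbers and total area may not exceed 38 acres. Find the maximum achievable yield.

35

3×C and 1×V: area 36 ≤ 38, yield 3·10 + 1·5 = 35.
3×C and 1×W: area 36 ≤ 38, yield 3·10 + 1·2 = 32.
Best is 35.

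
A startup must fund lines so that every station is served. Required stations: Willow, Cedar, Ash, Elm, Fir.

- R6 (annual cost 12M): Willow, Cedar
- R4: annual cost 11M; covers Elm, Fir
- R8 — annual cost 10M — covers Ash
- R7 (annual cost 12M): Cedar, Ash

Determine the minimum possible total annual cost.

Choose R6, R4, and R8: together they cover Willow, Cedar, Ash, Elm, Fir — every station.
Total annual cost: 12 + 11 + 10 = 33.
No cover costs less than 33.

33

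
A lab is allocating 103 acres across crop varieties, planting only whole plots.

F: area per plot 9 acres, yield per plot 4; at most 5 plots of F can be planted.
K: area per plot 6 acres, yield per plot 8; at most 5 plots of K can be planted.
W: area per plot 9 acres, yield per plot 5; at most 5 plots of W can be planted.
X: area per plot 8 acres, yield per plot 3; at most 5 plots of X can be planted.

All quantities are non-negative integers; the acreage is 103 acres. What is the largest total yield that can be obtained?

77

2×F, 5×K, 5×W, and 1×X: area 101 ≤ 103, yield 2·4 + 5·8 + 5·5 + 1·3 = 76.
3×F, 5×K, and 5×W: area 102 ≤ 103, yield 3·4 + 5·8 + 5·5 = 77.
Best is 77.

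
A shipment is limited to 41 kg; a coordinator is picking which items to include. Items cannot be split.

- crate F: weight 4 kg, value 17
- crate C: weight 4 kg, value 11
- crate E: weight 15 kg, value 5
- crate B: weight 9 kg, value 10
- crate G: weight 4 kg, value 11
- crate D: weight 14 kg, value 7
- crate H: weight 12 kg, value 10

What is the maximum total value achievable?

Take crate F, crate C, crate B, crate G, and crate H: weight 4 + 4 + 9 + 4 + 12 = 33 ≤ 41, value 17 + 11 + 10 + 11 + 10 = 59.
No other feasible combination does better.

59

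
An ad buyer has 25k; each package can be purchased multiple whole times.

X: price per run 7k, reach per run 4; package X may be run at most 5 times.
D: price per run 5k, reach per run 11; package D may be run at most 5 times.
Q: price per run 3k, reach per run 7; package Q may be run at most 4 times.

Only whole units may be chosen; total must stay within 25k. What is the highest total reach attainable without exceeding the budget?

Take 5×D: price 25 ≤ 25, reach 5·11 = 55.
No other integer combination yields more.

55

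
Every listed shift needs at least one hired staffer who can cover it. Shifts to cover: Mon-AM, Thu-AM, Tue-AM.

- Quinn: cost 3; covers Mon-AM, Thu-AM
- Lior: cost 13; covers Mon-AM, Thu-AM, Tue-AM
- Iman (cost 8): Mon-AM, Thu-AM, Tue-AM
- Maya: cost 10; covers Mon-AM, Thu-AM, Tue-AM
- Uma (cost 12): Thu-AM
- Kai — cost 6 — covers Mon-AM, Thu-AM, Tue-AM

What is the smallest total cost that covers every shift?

The greedy cost-per-new-shift heuristic would pick Quinn and Kai for 9, but a cheaper cover exists.
Kai alone covers Mon-AM, Thu-AM, Tue-AM — every shift.
Total cost: 6.
No cover costs less than 6.

6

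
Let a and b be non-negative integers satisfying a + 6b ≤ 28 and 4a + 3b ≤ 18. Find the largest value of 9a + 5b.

(a,b)=(3,2): 1·3+6·2=15≤28, 4·3+3·2=18≤18, objective 37.
(a,b)=(4,0): 1·4+6·0=4≤28, 4·4+3·0=16≤18, objective 36.
Maximum is 37 at (a,b)=(3,2).

37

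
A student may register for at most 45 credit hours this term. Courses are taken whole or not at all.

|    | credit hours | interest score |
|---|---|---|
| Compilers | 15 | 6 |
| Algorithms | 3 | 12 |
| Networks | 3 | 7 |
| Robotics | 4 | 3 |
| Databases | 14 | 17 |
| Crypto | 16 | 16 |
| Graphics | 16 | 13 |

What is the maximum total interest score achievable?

Algorithms + Networks + Databases + Crypto: credit hours 3 + 3 + 14 + 16 = 36 ≤ 45, interest score 12 + 7 + 17 + 16 = 52.
Algorithms + Networks + Robotics + Databases + Crypto: credit hours 3 + 3 + 4 + 14 + 16 = 40 ≤ 45, interest score 12 + 7 + 3 + 17 + 16 = 55.
Algorithms + Networks + Robotics + Databases + Graphics: credit hours 3 + 3 + 4 + 14 + 16 = 40 ≤ 45, interest score 12 + 7 + 3 + 17 + 13 = 52.
Best is Algorithms, Networks, Robotics, Databases, and Crypto with total interest score 55.

55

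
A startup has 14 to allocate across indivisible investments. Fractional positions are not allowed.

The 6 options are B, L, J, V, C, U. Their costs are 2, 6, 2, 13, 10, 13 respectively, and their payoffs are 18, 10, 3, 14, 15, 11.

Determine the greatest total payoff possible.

36

Allowing fractional choices, the relaxed optimum would be about 37.0, but investments are indivisible.
B + C: cost 2 + 10 = 12 ≤ 14, payoff 18 + 15 = 33.
B + J + C: cost 2 + 2 + 10 = 14 ≤ 14, payoff 18 + 3 + 15 = 36.
Best is B, J, and C with total payoff 36.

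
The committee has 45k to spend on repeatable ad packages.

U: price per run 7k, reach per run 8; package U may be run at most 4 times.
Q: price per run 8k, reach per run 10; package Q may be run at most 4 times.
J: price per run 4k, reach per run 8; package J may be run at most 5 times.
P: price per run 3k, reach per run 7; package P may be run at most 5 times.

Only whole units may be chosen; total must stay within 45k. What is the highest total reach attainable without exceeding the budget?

P has the best ratio (7/3); taking only P gives at most 5×7 = 35 (stopped by the supply cap of 5).
Mixing does better — 1×Q, 5×J, and 5×P: price 43 ≤ 45, reach 1·10 + 5·8 + 5·7 = 85.

85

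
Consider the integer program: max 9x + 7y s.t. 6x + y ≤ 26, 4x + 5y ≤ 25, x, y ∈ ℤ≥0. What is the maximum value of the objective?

Relaxing integrality, the LP optimum is 48.73 at (x,y) = (4.04, 1.77), which is not an integer point.
(x,y)=(4,1): 6·4+1·1=25≤26, 4·4+5·1=21≤25, objective 43.
(x,y)=(3,2): 6·3+1·2=20≤26, 4·3+5·2=22≤25, objective 41.
(x,y)=(4,0): 6·4+1·0=24≤26, 4·4+5·0=16≤25, objective 36.
Maximum is 43 at (x,y)=(4,1).

43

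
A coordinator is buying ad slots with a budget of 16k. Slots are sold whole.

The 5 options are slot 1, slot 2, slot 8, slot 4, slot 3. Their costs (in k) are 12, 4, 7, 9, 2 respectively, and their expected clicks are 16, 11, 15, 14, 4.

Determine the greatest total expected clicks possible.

30

slot 8 + slot 4: cost 7 + 9 = 16 ≤ 16, expected clicks 15 + 14 = 29.
slot 2 + slot 8 + slot 3: cost 4 + 7 + 2 = 13 ≤ 16, expected clicks 11 + 15 + 4 = 30.
slot 2 + slot 4 + slot 3: cost 4 + 9 + 2 = 15 ≤ 16, expected clicks 11 + 14 + 4 = 29.
Best is slot 2, slot 8, and slot 3 with total expected clicks 30.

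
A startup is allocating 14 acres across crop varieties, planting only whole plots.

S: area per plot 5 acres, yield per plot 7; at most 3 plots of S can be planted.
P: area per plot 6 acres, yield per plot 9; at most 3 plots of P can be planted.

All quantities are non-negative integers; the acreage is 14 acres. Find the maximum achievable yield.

This is a bounded integer knapsack.
Take 2×P: area 12 ≤ 14, yield 2·9 = 18.
No other integer combination yields more.

18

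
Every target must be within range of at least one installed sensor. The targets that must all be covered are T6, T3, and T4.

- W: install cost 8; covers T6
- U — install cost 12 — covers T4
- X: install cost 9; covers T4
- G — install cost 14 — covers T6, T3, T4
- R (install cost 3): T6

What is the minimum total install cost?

14

The greedy cost-per-new-target heuristic would pick R and G for 17, but a cheaper cover exists.
G alone covers T6, T3, T4 — every target.
Total install cost: 14.
No cover costs less than 14.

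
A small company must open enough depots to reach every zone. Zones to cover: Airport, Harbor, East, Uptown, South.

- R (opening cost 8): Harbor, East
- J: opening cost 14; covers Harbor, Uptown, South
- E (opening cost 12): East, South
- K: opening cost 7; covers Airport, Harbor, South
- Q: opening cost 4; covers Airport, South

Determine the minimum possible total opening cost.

This is an integer covering problem.
Choose R, J, and Q: together they cover Airport, Harbor, East, Uptown, South — every zone.
Total opening cost: 8 + 14 + 4 = 26.

26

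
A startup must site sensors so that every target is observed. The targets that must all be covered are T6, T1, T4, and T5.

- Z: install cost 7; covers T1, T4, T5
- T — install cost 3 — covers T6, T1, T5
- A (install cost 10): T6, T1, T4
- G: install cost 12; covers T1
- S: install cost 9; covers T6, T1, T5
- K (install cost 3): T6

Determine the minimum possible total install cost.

This is an integer covering problem.
Choose Z and T: together they cover T6, T1, T4, T5 — every target.
Total install cost: 7 + 3 = 10.

10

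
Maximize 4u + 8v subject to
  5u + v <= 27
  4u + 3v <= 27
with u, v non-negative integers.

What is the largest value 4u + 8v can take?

(u,v)=(0,9) is feasible, giving 72.
(u,v)=(0,8) is feasible, giving 64.
No feasible integer point exceeds 72.

72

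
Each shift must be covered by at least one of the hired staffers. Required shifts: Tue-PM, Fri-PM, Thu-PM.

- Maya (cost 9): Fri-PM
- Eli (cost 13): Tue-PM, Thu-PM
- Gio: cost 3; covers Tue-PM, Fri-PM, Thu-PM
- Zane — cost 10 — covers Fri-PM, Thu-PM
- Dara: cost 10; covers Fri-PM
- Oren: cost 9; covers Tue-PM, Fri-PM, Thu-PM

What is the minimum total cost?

3

Gio alone covers Tue-PM, Fri-PM, Thu-PM — every shift.
Total cost: 3.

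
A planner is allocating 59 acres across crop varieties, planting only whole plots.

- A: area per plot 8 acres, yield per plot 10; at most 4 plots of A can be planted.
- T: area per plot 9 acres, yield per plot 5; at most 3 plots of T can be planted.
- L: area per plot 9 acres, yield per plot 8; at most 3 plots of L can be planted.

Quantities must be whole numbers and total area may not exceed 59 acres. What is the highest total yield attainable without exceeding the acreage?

64

A has the best ratio (10/8); taking only A gives at most 4×10 = 40 (stopped by the supply cap of 4).
Mixing does better — 4×A and 3×L: area 59 ≤ 59, yield 4·10 + 3·8 = 64.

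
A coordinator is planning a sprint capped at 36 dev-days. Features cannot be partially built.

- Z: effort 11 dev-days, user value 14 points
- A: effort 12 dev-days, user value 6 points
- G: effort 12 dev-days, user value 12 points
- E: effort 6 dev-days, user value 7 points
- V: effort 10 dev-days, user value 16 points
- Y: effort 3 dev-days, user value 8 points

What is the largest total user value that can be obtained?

This is a 0-1 knapsack instance.
Take Z, G, V, and Y: effort 11 + 12 + 10 + 3 = 36 ≤ 36, user value 14 + 12 + 16 + 8 = 50.
No other feasible combination does better.

50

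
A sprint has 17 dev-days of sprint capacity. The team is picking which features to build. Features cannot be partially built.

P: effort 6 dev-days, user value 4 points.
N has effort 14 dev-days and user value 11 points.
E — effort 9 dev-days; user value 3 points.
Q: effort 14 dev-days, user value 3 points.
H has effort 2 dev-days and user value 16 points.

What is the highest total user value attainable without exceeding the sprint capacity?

27

P + E + H: effort 6 + 9 + 2 = 17 ≤ 17, user value 4 + 3 + 16 = 23.
N + H: effort 14 + 2 = 16 ≤ 17, user value 11 + 16 = 27.
P + H: effort 6 + 2 = 8 ≤ 17, user value 4 + 16 = 20.
Best is N and H with total user value 27.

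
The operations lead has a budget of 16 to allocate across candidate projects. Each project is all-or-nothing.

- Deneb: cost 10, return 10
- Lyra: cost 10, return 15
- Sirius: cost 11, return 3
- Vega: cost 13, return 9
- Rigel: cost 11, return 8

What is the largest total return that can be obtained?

Deneb: cost 10 ≤ 16, return 10.
Lyra: cost 10 ≤ 16, return 15.
Best is Lyra with total return 15.

15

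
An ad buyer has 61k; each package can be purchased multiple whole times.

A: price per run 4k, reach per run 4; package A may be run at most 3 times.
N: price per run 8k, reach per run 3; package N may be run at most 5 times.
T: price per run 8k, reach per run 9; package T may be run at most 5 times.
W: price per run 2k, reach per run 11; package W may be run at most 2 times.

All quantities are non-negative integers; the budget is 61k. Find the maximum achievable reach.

79

3×A, 5×T, and 2×W: price 56 ≤ 61, reach 3·4 + 5·9 + 2·11 = 79.
2×A, 1×N, 5×T, and 2×W: price 60 ≤ 61, reach 2·4 + 1·3 + 5·9 + 2·11 = 78.
Best is 79.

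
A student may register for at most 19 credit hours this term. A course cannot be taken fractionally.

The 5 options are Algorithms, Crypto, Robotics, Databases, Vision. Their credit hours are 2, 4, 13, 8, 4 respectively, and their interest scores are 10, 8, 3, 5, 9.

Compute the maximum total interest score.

32

Allowing fractional choices, the relaxed optimum would be about 32.2, but courses are indivisible.
Algorithms + Crypto + Databases + Vision: credit hours 2 + 4 + 8 + 4 = 18 ≤ 19, interest score 10 + 8 + 5 + 9 = 32.
Algorithms + Databases + Vision: credit hours 2 + 8 + 4 = 14 ≤ 19, interest score 10 + 5 + 9 = 24.
Algorithms + Crypto + Vision: credit hours 2 + 4 + 4 = 10 ≤ 19, interest score 10 + 8 + 9 = 27.
Best is Algorithms, Crypto, Databases, and Vision with total interest score 32.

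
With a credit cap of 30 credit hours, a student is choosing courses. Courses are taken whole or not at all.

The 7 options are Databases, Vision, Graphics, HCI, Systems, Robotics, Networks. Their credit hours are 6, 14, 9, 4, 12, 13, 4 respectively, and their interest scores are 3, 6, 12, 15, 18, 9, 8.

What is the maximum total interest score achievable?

Allowing fractional choices, the relaxed optimum would be about 53.7, but courses are indivisible.
Graphics + HCI + Systems + Networks: credit hours 9 + 4 + 12 + 4 = 29 ≤ 30, interest score 12 + 15 + 18 + 8 = 53.
Graphics + HCI + Systems: credit hours 9 + 4 + 12 = 25 ≤ 30, interest score 12 + 15 + 18 = 45.
Best is Graphics, HCI, Systems, and Networks with total interest score 53.

53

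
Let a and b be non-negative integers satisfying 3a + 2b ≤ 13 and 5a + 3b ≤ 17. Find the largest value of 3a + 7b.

35

The continuous relaxation peaks at (0, 5.67) with value 39.67; rounding to a feasible lattice point costs some objective.
(a,b)=(0,5): 3·0+2·5=10≤13, 5·0+3·5=15≤17, objective 35.
(a,b)=(1,4): 3·1+2·4=11≤13, 5·1+3·4=17≤17, objective 31.
(a,b)=(0,4): 3·0+2·4=8≤13, 5·0+3·4=12≤17, objective 28.
No feasible integer point exceeds 35.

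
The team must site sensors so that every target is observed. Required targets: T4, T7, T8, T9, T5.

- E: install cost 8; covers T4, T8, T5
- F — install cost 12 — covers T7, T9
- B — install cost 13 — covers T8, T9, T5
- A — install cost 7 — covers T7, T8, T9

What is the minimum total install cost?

Choose E and A: together they cover T4, T7, T8, T9, T5 — every target.
Total install cost: 8 + 7 = 15.
No cover costs less than 15.

15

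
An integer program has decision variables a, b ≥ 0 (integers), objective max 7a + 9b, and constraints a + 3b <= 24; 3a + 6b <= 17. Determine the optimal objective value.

35

Relaxing integrality, the LP optimum is 39.67 at (a,b) = (5.67, 0), which is not an integer point.
(a,b)=(5,0) is feasible, giving 35.
(a,b)=(4,0) is feasible, giving 28.
Maximum is 35 at (a,b)=(5,0).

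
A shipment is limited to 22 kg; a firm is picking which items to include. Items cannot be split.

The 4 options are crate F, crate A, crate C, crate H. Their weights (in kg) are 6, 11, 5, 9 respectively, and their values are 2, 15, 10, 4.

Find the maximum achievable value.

Allowing fractional choices, the relaxed optimum would be about 27.7, but items are indivisible.
crate A + crate C: weight 11 + 5 = 16 ≤ 22, value 15 + 10 = 25.
crate A + crate H: weight 11 + 9 = 20 ≤ 22, value 15 + 4 = 19.
crate F + crate A + crate C: weight 6 + 11 + 5 = 22 ≤ 22, value 2 + 15 + 10 = 27.
Best is crate F, crate A, and crate C with total value 27.

27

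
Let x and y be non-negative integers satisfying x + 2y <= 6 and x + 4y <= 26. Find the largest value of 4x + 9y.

27

(x,y)=(0,3) is feasible, giving 27.
(x,y)=(1,2) is feasible, giving 22.
(x,y)=(0,2) is feasible, giving 18.
No feasible integer point exceeds 27.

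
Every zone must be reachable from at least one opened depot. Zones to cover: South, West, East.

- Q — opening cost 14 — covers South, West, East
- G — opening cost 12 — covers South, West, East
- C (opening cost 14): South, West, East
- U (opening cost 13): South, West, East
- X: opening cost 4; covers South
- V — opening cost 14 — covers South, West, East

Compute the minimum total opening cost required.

12

This is an integer covering problem.
G alone covers South, West, East — every zone.
Total opening cost: 12.
No cover costs less than 12.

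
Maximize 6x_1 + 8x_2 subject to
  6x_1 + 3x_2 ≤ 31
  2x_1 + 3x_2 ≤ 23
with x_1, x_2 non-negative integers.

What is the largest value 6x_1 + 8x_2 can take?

62

Relaxing integrality, the LP optimum is 62.67 at (x_1,x_2) = (2, 6.33), which is not an integer point.
(x_1,x_2)=(1,7) is feasible, giving 62.
(x_1,x_2)=(2,6) is feasible, giving 60.
(x_1,x_2)=(0,7) is feasible, giving 56.
No feasible integer point exceeds 62.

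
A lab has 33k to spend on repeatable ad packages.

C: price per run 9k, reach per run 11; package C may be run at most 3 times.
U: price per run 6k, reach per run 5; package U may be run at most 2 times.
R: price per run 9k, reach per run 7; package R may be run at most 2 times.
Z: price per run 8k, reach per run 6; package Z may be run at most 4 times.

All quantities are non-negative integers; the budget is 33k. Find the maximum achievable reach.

38

This is a bounded integer knapsack.
2×C, 1×U, and 1×R: price 33 ≤ 33, reach 2·11 + 1·5 + 1·7 = 34.
3×C and 1×U: price 33 ≤ 33, reach 3·11 + 1·5 = 38.
Best is 38.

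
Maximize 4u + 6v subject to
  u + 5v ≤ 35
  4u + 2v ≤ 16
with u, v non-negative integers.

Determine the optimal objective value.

42

(u,v)=(0,7) is feasible, giving 42.
(u,v)=(1,6) is feasible, giving 40.
(u,v)=(0,6) is feasible, giving 36.
The best lattice point is (0,7), giving 42.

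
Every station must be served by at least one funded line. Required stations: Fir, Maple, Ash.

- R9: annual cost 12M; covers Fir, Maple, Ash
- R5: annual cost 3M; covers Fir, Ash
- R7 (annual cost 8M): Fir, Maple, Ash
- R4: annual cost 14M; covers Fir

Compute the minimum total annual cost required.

8

The greedy cost-per-new-station heuristic would pick R5 and R7 for 11, but a cheaper cover exists.
R7 alone covers Fir, Maple, Ash — every station.
Total annual cost: 8.
No cover costs less than 8.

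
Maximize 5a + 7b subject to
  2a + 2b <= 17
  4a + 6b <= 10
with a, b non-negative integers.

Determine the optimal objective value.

12

(a,b)=(1,1) is feasible, giving 12.
(a,b)=(2,0) is feasible, giving 10.
(a,b)=(0,1) is feasible, giving 7.
(a,b)=(1,0) is feasible, giving 5.
The best lattice point is (1,1), giving 12.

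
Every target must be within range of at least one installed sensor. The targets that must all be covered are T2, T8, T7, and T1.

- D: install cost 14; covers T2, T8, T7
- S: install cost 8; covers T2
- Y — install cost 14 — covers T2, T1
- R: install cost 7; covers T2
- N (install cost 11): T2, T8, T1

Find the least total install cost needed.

25

Choose D and N: together they cover T2, T8, T7, T1 — every target.
Total install cost: 14 + 11 = 25.
No cover costs less than 25.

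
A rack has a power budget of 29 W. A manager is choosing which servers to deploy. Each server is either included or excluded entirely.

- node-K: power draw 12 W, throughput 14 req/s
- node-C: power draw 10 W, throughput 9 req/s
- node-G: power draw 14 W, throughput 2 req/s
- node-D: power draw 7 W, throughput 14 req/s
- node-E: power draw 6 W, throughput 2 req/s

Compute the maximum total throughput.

This is an integer program with binary decision variables.
node-K + node-C + node-D: power draw 12 + 10 + 7 = 29 ≤ 29, throughput 14 + 9 + 14 = 37.
node-K + node-D + node-E: power draw 12 + 7 + 6 = 25 ≤ 29, throughput 14 + 14 + 2 = 30.
node-K + node-D: power draw 12 + 7 = 19 ≤ 29, throughput 14 + 14 = 28.
Best is node-K, node-C, and node-D with total throughput 37.

37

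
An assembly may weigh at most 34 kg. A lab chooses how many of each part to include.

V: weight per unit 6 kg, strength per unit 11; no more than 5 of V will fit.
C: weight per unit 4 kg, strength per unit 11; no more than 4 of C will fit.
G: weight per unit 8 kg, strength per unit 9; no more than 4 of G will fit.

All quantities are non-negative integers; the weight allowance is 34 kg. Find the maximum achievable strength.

77

C has the best ratio (11/4); taking only C gives at most 4×11 = 44 (stopped by the supply cap of 4).
Mixing does better — 3×V and 4×C: weight 34 ≤ 34, strength 3·11 + 4·11 = 77.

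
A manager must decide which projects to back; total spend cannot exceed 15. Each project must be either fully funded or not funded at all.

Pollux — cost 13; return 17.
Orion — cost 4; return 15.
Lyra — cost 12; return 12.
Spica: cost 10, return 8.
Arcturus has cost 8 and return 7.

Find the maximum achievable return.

23

Orion + Spica: cost 4 + 10 = 14 ≤ 15, return 15 + 8 = 23.
Orion + Arcturus: cost 4 + 8 = 12 ≤ 15, return 15 + 7 = 22.
Best is Orion and Spica with total return 23.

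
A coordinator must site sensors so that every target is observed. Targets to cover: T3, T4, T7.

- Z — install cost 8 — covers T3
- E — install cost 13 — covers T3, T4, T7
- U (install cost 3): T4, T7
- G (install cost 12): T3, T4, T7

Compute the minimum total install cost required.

11

Choose Z and U: together they cover T3, T4, T7 — every target.
Total install cost: 8 + 3 = 11.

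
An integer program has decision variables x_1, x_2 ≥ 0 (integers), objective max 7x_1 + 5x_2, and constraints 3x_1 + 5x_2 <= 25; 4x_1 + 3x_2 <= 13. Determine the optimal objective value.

(x_1,x_2)=(1,3): 3·1+5·3=18≤25, 4·1+3·3=13≤13, objective 22.
(x_1,x_2)=(3,0): 3·3+5·0=9≤25, 4·3+3·0=12≤13, objective 21.
Maximum is 22 at (x_1,x_2)=(1,3).

22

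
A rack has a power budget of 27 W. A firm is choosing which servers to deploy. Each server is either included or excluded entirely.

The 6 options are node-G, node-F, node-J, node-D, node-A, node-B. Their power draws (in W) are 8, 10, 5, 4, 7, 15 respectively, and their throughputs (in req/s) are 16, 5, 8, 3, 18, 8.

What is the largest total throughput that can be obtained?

Allowing fractional choices, the relaxed optimum would be about 46.6, but servers are indivisible.
node-G + node-J + node-A: power draw 8 + 5 + 7 = 20 ≤ 27, throughput 16 + 8 + 18 = 42.
node-G + node-J + node-D + node-A: power draw 8 + 5 + 4 + 7 = 24 ≤ 27, throughput 16 + 8 + 3 + 18 = 45.
node-G + node-F + node-A: power draw 8 + 10 + 7 = 25 ≤ 27, throughput 16 + 5 + 18 = 39.
Best is node-G, node-J, node-D, and node-A with total throughput 45.

45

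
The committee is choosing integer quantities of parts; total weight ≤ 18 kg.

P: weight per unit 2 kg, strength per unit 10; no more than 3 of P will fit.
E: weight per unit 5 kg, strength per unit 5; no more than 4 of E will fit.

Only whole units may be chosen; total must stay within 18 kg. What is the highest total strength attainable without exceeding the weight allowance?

40

P has the best ratio (10/2); taking only P gives at most 3×10 = 30 (stopped by the supply cap of 3).
Mixing does better — 3×P and 2×E: weight 16 ≤ 18, strength 3·10 + 2·5 = 40.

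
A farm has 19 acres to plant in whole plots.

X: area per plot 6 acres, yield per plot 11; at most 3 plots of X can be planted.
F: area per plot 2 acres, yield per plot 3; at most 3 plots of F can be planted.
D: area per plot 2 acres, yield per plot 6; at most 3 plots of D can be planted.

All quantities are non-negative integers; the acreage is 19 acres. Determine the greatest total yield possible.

40

1×X, 3×F, and 3×D: area 18 ≤ 19, yield 1·11 + 3·3 + 3·6 = 38.
2×X and 3×D: area 18 ≤ 19, yield 2·11 + 3·6 = 40.
Best is 40.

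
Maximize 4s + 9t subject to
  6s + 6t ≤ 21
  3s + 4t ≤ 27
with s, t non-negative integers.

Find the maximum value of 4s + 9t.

27

(s,t)=(0,3): 6·0+6·3=18≤21, 3·0+4·3=12≤27, objective 27.
(s,t)=(1,2): 6·1+6·2=18≤21, 3·1+4·2=11≤27, objective 22.
(s,t)=(0,2): 6·0+6·2=12≤21, 3·0+4·2=8≤27, objective 18.
Maximum is 27 at (s,t)=(0,3).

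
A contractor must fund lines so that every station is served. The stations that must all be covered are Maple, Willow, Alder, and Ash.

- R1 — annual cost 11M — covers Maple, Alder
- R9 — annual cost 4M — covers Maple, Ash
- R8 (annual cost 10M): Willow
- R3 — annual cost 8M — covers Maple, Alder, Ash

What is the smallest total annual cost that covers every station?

The greedy cost-per-new-station heuristic would pick R9, R3, and R8 for 22, but a cheaper cover exists.
Choose R8 and R3: together they cover Maple, Willow, Alder, Ash — every station.
Total annual cost: 10 + 8 = 18.
No cover costs less than 18.

18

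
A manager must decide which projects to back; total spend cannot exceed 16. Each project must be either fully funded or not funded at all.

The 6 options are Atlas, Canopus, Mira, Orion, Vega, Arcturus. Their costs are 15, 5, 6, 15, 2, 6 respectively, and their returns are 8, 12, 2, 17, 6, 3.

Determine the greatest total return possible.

Allowing fractional choices, the relaxed optimum would be about 28.2, but projects are indivisible.
Canopus + Vega: cost 5 + 2 = 7 ≤ 16, return 12 + 6 = 18.
Canopus + Vega + Arcturus: cost 5 + 2 + 6 = 13 ≤ 16, return 12 + 6 + 3 = 21.
Canopus + Mira + Vega: cost 5 + 6 + 2 = 13 ≤ 16, return 12 + 2 + 6 = 20.
Best is Canopus, Vega, and Arcturus with total return 21.

21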